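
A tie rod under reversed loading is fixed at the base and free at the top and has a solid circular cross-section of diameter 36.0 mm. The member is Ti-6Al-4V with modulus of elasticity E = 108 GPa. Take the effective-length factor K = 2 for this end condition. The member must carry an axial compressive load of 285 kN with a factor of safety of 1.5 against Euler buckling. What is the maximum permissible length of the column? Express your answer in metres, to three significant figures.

I = πd⁴/64 = π×36.0⁴/64 = 8.245×10^4 mm⁴
I = 8.245×10^-8 m⁴
Required critical load P_cr = n·P = 1.5 × 285 = 427.5 kN = 4.275×10^5 N
From P_cr = π²EI/(K·L)²:  L = (1/K)·√(π²EI/P_cr) = (1/2)·√(π²×1.08×10^11×8.245×10^-8/4.275×10^5)
L = 0.227 m

L_max ≈ 0.227 m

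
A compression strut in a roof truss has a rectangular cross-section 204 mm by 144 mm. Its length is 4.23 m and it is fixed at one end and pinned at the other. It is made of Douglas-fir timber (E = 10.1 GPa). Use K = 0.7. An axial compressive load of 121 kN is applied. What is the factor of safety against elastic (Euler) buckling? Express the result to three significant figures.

n ≈ 4.77

Buckling occurs about the weak axis: I_min = h·b³/12 with b = 144 mm (the shorter side).
I_min = 204×144³/12 = 5.076×10^7 mm⁴
I = 5.076×10^7 mm⁴ = 5.076×10^-5 m⁴
Effective length L_e = K·L = 0.7 × 4.23 = 2.961 m
P_cr = π²EI / L_e² = π² × 10.1×10⁹ × 5.076×10^-5 / 2.961² = 5.771×10^5 N
Factor of safety n = P_cr / P = 577.14 / 121 = 4.77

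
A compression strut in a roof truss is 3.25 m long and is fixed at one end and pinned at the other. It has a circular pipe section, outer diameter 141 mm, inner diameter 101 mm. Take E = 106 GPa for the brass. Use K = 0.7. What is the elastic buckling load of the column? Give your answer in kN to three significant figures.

P_cr ≈ 2890 kN

d_o = 141 mm, d_i = 101 mm
I = π(d_o⁴ − d_i⁴)/64 = π(141⁴ − 101.0⁴)/64 = 1.429×10^7 mm⁴
I = 1.429×10^7 mm⁴ = 1.429×10^-5 m⁴
Effective length L_e = K·L = 0.7 × 3.25 = 2.275 m
P_cr = π²EI / L_e² = π² × 106×10⁹ × 1.429×10^-5 / 2.275² = 2.889×10^6 N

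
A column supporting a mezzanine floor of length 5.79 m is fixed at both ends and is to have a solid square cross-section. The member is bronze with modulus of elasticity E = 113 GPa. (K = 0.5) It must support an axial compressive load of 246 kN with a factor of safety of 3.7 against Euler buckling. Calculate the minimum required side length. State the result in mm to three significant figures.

Required P_cr = n·P = 3.7 × 246 = 910.2 kN
L_e = K·L = 0.5 × 5.79 = 2.895 m
Required I = P_cr·L_e²/(π²E) = 9.102×10^5 × 2.895² / (π² × 1.13×10^11) = 6.840×10^-6 m⁴
I_req = 6.840×10^6 mm⁴
Solid square: I = a⁴/12  ⇒  a = (12I)^(1/4) = (12×6.840×10^6)^(1/4) = 95.2 mm

a ≈ 95.2 mm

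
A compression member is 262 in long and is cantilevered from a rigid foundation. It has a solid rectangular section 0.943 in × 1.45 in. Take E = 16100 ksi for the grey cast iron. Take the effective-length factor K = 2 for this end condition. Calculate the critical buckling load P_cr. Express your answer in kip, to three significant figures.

P_cr ≈ 0.0586 kip

Buckling occurs about the weak axis: I_min = h·b³/12 with b = 0.943 in (the shorter side).
I_min = 1.45×0.943³/12 = 0.1013 in⁴
Effective length L_e = K·L = 2 × 262 = 524.0 in
P_cr = π²EI / L_e² = π² × 16100×10³ × 0.1013 / 524.0² = 58.64 lb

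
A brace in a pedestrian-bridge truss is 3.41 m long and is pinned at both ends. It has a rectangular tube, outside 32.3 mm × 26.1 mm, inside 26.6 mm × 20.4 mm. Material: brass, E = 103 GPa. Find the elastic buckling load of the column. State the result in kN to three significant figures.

P_cr ≈ 2.54 kN

Weak-axis I_min = (h_o·b_o³ − h_i·b_i³)/12 with b_o = 26.1, b_i = 20.40 mm (shorter outer/inner sides).
I_min = (32.3×26.1³ − 26.60×20.40³)/12 = 2.904×10^4 mm⁴
I = 2.904×10^4 mm⁴ = 2.904×10^-8 m⁴
Effective length L_e = K·L = 1 × 3.41 = 3.410 m
P_cr = π²EI / L_e² = π² × 103×10⁹ × 2.904×10^-8 / 3.410² = 2.539×10^3 N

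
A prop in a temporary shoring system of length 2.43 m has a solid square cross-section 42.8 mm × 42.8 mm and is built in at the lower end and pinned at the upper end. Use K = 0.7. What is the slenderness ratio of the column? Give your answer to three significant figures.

I = a⁴/12 = 42.8⁴/12 = 2.796×10^5 mm⁴
A = 1.832×10^3 mm²;  r_min = √(I/A) = √(2.796×10^5/1.832×10^3) = 12.36 mm
L_e = K·L = 0.7 × 2.43 m = 1.701 m = 1701.0 mm
λ = L_e / r_min = 1701.0 / 12.36 = 138

λ ≈ 138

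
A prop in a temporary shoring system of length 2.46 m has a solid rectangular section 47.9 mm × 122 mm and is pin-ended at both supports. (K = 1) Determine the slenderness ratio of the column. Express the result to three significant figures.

For a rectangle r_min = b/√12 = 47.9/√12 = 13.83 mm
L_e = K·L = 1 × 2.46 m = 2.460 m = 2460.0 mm
λ = L_e / r_min = 2460.0 / 13.83 = 178

λ ≈ 178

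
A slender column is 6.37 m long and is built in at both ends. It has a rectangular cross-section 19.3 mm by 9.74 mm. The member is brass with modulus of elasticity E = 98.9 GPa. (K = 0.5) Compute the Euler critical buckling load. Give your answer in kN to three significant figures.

Buckling occurs about the weak axis: I_min = h·b³/12 with b = 9.74 mm (the shorter side).
I_min = 19.3×9.74³/12 = 1.486×10^3 mm⁴
I = 1.486×10^3 mm⁴ = 1.486×10^-9 m⁴
Effective length L_e = K·L = 0.5 × 6.37 = 3.185 m
P_cr = π²EI / L_e² = π² × 98.9×10⁹ × 1.486×10^-9 / 3.185² = 143.0 N

P_cr ≈ 0.143 kN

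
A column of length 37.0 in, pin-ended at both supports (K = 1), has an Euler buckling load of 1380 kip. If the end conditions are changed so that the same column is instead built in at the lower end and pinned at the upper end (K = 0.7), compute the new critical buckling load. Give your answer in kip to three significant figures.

P_cr ∝ 1/K², so P_cr,new = P_cr,old × (K_old/K_new)² = 1380 × (1/0.7)²
= 1380 × 2.041 = 2820 kip

P_cr ≈ 2820 kip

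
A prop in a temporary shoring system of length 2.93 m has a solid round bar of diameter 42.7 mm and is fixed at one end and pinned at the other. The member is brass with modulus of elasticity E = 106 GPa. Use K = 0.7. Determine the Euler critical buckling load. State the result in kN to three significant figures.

P_cr ≈ 40.6 kN

I = πd⁴/64 = π×42.7⁴/64 = 1.632×10^5 mm⁴
I = 1.632×10^5 mm⁴ = 1.632×10^-7 m⁴
Effective length L_e = K·L = 0.7 × 2.93 = 2.051 m
P_cr = π²EI / L_e² = π² × 106×10⁹ × 1.632×10^-7 / 2.051² = 4.058×10^4 N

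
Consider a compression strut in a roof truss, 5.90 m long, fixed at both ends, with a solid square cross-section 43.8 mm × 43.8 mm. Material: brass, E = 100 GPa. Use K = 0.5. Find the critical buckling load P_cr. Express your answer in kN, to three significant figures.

I = a⁴/12 = 43.8⁴/12 = 3.067×10^5 mm⁴
I = 3.067×10^5 mm⁴ = 3.067×10^-7 m⁴
Effective length L_e = K·L = 0.5 × 5.90 = 2.950 m
P_cr = π²EI / L_e² = π² × 100×10⁹ × 3.067×10^-7 / 2.950² = 3.478×10^4 N

P_cr ≈ 34.8 kN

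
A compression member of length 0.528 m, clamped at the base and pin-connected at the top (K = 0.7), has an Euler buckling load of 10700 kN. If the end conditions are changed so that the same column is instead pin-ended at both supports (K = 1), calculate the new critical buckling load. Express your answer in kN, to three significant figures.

P_cr ≈ 5240 kN

P_cr ∝ 1/K², so P_cr,new = P_cr,old × (K_old/K_new)² = 10700 × (0.7/1)²
= 10700 × 0.4900 = 5240 kN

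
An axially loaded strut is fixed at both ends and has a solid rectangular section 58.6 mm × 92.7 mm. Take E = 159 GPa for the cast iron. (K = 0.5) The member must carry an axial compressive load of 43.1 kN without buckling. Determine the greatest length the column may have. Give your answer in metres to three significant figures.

Buckling occurs about the weak axis: I_min = h·b³/12 with b = 58.6 mm (the shorter side).
I_min = 92.7×58.6³/12 = 1.555×10^6 mm⁴
I = 1.555×10^-6 m⁴
At the buckling limit P_cr = P = 4.310×10^4 N
From P_cr = π²EI/(K·L)²:  L = (1/K)·√(π²EI/P_cr) = (1/0.5)·√(π²×1.59×10^11×1.555×10^-6/4.310×10^4)
L = 15.0 m

L_max ≈ 15.0 m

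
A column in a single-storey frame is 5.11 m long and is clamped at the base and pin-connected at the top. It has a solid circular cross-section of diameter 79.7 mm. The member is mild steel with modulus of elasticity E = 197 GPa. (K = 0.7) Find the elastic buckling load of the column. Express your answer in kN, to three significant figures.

I = πd⁴/64 = π×79.7⁴/64 = 1.981×10^6 mm⁴
I = 1.981×10^6 mm⁴ = 1.981×10^-6 m⁴
Effective length L_e = K·L = 0.7 × 5.11 = 3.577 m
P_cr = π²EI / L_e² = π² × 197×10⁹ × 1.981×10^-6 / 3.577² = 3.010×10^5 N

P_cr ≈ 301 kN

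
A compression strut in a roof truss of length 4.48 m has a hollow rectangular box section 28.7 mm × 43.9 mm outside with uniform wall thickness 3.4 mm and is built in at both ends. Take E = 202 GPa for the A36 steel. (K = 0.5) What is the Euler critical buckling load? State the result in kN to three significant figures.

Inner dimensions: h_i = 43.9 − 2×3.4 = 37.10 mm, b_i = 28.7 − 2×3.4 = 21.90 mm
Weak-axis I_min = (h_o·b_o³ − h_i·b_i³)/12 with b_o = 28.7, b_i = 21.90 mm (shorter outer/inner sides).
I_min = (43.9×28.7³ − 37.10×21.90³)/12 = 5.401×10^4 mm⁴
I = 5.401×10^4 mm⁴ = 5.401×10^-8 m⁴
Effective length L_e = K·L = 0.5 × 4.48 = 2.240 m
P_cr = π²EI / L_e² = π² × 202×10⁹ × 5.401×10^-8 / 2.240² = 2.146×10^4 N

P_cr ≈ 21.5 kN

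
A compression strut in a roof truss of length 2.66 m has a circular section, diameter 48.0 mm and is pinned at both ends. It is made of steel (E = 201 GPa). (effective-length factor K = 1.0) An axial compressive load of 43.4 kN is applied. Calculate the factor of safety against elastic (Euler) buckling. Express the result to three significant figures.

n ≈ 1.68

I = πd⁴/64 = π×48.0⁴/64 = 2.606×10^5 mm⁴
I = 2.606×10^5 mm⁴ = 2.606×10^-7 m⁴
Effective length L_e = K·L = 1 × 2.66 = 2.660 m
P_cr = π²EI / L_e² = π² × 201×10⁹ × 2.606×10^-7 / 2.660² = 7.306×10^4 N
Factor of safety n = P_cr / P = 73.058 / 43.4 = 1.68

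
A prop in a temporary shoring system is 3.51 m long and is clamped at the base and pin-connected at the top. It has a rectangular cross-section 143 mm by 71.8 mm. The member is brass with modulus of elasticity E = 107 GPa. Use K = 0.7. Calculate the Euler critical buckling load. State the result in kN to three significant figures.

P_cr ≈ 772 kN

Buckling occurs about the weak axis: I_min = h·b³/12 with b = 71.8 mm (the shorter side).
I_min = 143×71.8³/12 = 4.411×10^6 mm⁴
I = 4.411×10^6 mm⁴ = 4.411×10^-6 m⁴
Effective length L_e = K·L = 0.7 × 3.51 = 2.457 m
P_cr = π²EI / L_e² = π² × 107×10⁹ × 4.411×10^-6 / 2.457² = 7.716×10^5 N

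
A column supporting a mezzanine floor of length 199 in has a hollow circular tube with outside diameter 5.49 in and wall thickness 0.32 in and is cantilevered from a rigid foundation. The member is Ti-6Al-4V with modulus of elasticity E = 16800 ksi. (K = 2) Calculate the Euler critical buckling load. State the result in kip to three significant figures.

Inner diameter d_i = 5.49 − 2×0.32 = 4.850 in
I = π(d_o⁴ − d_i⁴)/64 = π(5.49⁴ − 4.850⁴)/64 = 17.43 in⁴
Effective length L_e = K·L = 2 × 199 = 398.0 in
P_cr = π²EI / L_e² = π² × 16800×10³ × 17.43 / 398.0² = 1.825×10^4 lb

P_cr ≈ 18.2 kip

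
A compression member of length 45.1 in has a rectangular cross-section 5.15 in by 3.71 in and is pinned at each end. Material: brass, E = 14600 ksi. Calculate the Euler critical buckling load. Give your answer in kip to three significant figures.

Buckling occurs about the weak axis: I_min = h·b³/12 with b = 3.71 in (the shorter side).
I_min = 5.15×3.71³/12 = 21.92 in⁴
Effective length L_e = K·L = 1 × 45.1 = 45.10 in
P_cr = π²EI / L_e² = π² × 14600×10³ × 21.92 / 45.10² = 1.553×10^6 lb

P_cr ≈ 1550 kip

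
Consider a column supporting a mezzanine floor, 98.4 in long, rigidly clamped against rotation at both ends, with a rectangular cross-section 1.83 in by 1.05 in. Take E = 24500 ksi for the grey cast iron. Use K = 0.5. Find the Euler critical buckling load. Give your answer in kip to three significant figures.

P_cr ≈ 17.6 kip

Buckling occurs about the weak axis: I_min = h·b³/12 with b = 1.05 in (the shorter side).
I_min = 1.83×1.05³/12 = 0.1765 in⁴
Effective length L_e = K·L = 0.5 × 98.4 = 49.20 in
P_cr = π²EI / L_e² = π² × 24500×10³ × 0.1765 / 49.20² = 1.763×10^4 lb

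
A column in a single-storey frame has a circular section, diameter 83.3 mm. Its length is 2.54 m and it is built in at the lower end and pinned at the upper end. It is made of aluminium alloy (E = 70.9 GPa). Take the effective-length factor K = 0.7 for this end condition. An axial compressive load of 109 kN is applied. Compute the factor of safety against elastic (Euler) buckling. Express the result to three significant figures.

n ≈ 4.80

I = πd⁴/64 = π×83.3⁴/64 = 2.363×10^6 mm⁴
I = 2.363×10^6 mm⁴ = 2.363×10^-6 m⁴
Effective length L_e = K·L = 0.7 × 2.54 = 1.778 m
P_cr = π²EI / L_e² = π² × 70.9×10⁹ × 2.363×10^-6 / 1.778² = 5.232×10^5 N
Factor of safety n = P_cr / P = 523.16 / 109 = 4.80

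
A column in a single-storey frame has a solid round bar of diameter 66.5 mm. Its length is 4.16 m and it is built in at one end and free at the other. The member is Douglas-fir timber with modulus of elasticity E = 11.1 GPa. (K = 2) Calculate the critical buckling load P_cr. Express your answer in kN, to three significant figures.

P_cr ≈ 1.52 kN

I = πd⁴/64 = π×66.5⁴/64 = 9.600×10^5 mm⁴
I = 9.600×10^5 mm⁴ = 9.600×10^-7 m⁴
Effective length L_e = K·L = 2 × 4.16 = 8.320 m
P_cr = π²EI / L_e² = π² × 11.1×10⁹ × 9.600×10^-7 / 8.320² = 1.519×10^3 N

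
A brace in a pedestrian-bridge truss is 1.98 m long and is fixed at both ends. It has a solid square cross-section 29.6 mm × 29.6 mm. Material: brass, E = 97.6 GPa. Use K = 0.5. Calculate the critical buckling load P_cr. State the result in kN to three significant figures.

P_cr ≈ 62.9 kN

I = a⁴/12 = 29.6⁴/12 = 6.397×10^4 mm⁴
I = 6.397×10^4 mm⁴ = 6.397×10^-8 m⁴
Effective length L_e = K·L = 0.5 × 1.98 = 0.9900 m
P_cr = π²EI / L_e² = π² × 97.6×10⁹ × 6.397×10^-8 / 0.9900² = 6.287×10^4 N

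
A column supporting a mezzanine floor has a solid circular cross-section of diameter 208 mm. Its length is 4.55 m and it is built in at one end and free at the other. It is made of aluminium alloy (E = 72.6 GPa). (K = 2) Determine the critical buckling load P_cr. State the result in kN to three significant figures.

P_cr ≈ 795 kN

I = πd⁴/64 = π×208⁴/64 = 9.188×10^7 mm⁴
I = 9.188×10^7 mm⁴ = 9.188×10^-5 m⁴
Effective length L_e = K·L = 2 × 4.55 = 9.100 m
P_cr = π²EI / L_e² = π² × 72.6×10⁹ × 9.188×10^-5 / 9.100² = 7.950×10^5 N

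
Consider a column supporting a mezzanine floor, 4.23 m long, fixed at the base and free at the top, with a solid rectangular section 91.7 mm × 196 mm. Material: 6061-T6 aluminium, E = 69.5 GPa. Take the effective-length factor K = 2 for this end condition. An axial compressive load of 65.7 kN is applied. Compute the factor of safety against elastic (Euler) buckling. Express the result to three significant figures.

n ≈ 1.84

Buckling occurs about the weak axis: I_min = h·b³/12 with b = 91.7 mm (the shorter side).
I_min = 196×91.7³/12 = 1.259×10^7 mm⁴
I = 1.259×10^7 mm⁴ = 1.259×10^-5 m⁴
Effective length L_e = K·L = 2 × 4.23 = 8.460 m
P_cr = π²EI / L_e² = π² × 69.5×10⁹ × 1.259×10^-5 / 8.460² = 1.207×10^5 N
Factor of safety n = P_cr / P = 120.71 / 65.7 = 1.84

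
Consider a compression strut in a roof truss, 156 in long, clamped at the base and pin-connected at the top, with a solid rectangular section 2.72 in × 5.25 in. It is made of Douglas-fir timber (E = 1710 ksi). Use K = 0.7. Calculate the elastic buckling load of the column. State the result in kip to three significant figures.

P_cr ≈ 12.5 kip

Buckling occurs about the weak axis: I_min = h·b³/12 with b = 2.72 in (the shorter side).
I_min = 5.25×2.72³/12 = 8.804 in⁴
Effective length L_e = K·L = 0.7 × 156 = 109.2 in
P_cr = π²EI / L_e² = π² × 1710×10³ × 8.804 / 109.2² = 1.246×10^4 lb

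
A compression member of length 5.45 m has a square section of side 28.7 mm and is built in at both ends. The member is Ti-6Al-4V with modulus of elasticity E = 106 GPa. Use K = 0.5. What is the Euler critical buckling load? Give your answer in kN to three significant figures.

P_cr ≈ 7.97 kN

I = a⁴/12 = 28.7⁴/12 = 5.654×10^4 mm⁴
I = 5.654×10^4 mm⁴ = 5.654×10^-8 m⁴
Effective length L_e = K·L = 0.5 × 5.45 = 2.725 m
P_cr = π²EI / L_e² = π² × 106×10⁹ × 5.654×10^-8 / 2.725² = 7.966×10^3 N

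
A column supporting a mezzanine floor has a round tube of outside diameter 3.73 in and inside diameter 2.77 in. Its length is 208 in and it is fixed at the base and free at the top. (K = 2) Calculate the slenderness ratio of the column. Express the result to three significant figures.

d_o = 3.73 in, d_i = 2.77 in
I = π(d_o⁴ − d_i⁴)/64 = π(3.73⁴ − 2.770⁴)/64 = 6.612 in⁴
A = 4.901 in²;  r_min = √(I/A) = √(6.612/4.901) = 1.162 in
L_e = K·L = 2 × 208 = 416.0 in
λ = L_e / r_min = 416.00 / 1.162 = 358

λ ≈ 358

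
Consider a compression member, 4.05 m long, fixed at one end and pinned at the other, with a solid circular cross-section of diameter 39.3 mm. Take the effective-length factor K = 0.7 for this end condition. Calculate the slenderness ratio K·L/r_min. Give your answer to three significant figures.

λ ≈ 289

For a solid circle r = d/4 = 39.3/4 = 9.825 mm
L_e = K·L = 0.7 × 4.05 m = 2.835 m = 2835.0 mm
λ = L_e / r_min = 2835.0 / 9.825 = 289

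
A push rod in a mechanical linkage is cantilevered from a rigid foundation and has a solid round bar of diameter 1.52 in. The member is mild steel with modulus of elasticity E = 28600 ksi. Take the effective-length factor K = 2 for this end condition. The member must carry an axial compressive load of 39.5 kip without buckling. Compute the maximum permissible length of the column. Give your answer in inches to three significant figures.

I = πd⁴/64 = π×1.52⁴/64 = 0.2620 in⁴
At the buckling limit P_cr = P = 3.950×10^4 lb
From P_cr = π²EI/(K·L)²:  L = (1/K)·√(π²EI/P_cr) = (1/2)·√(π²×2.86×10^7×0.2620/3.950×10^4)
L = 21.6 in

L_max ≈ 21.6 in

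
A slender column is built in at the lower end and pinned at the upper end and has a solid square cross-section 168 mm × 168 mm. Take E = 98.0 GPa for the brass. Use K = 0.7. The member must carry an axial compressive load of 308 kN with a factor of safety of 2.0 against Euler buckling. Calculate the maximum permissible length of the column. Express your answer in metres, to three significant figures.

I = a⁴/12 = 168⁴/12 = 6.638×10^7 mm⁴
I = 6.638×10^-5 m⁴
Required critical load P_cr = n·P = 2.0 × 308 = 616.0 kN = 6.160×10^5 N
From P_cr = π²EI/(K·L)²:  L = (1/K)·√(π²EI/P_cr) = (1/0.7)·√(π²×9.80×10^10×6.638×10^-5/6.160×10^5)
L = 14.6 m

L_max ≈ 14.6 m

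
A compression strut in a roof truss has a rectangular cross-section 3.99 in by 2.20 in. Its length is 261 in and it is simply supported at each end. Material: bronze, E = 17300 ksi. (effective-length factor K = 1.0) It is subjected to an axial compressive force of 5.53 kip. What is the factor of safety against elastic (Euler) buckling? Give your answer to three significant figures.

Buckling occurs about the weak axis: I_min = h·b³/12 with b = 2.20 in (the shorter side).
I_min = 3.99×2.20³/12 = 3.540 in⁴
Effective length L_e = K·L = 1 × 261 = 261.0 in
P_cr = π²EI / L_e² = π² × 17300×10³ × 3.540 / 261.0² = 8.874×10^3 lb
Factor of safety n = P_cr / P = 8.8741 / 5.53 = 1.60

n ≈ 1.60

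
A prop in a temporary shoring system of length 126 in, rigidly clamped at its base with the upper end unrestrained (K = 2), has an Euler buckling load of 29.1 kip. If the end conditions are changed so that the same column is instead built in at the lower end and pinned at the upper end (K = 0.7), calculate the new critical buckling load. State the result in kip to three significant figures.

P_cr ∝ 1/K², so P_cr,new = P_cr,old × (K_old/K_new)² = 29.1 × (2/0.7)²
= 29.1 × 8.163 = 238 kip

P_cr ≈ 238 kip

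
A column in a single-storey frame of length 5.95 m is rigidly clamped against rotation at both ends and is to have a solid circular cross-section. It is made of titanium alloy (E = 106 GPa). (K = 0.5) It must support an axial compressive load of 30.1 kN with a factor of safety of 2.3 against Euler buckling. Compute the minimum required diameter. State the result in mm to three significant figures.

d ≈ 58.8 mm

Required P_cr = n·P = 2.3 × 30.1 = 69.23 kN
L_e = K·L = 0.5 × 5.95 = 2.975 m
Required I = P_cr·L_e²/(π²E) = 6.923×10^4 × 2.975² / (π² × 1.06×10^11) = 5.857×10^-7 m⁴
I_req = 5.857×10^5 mm⁴
Solid circle: I = πd⁴/64  ⇒  d = (64I/π)^(1/4) = (64×5.857×10^5/π)^(1/4) = 58.8 mm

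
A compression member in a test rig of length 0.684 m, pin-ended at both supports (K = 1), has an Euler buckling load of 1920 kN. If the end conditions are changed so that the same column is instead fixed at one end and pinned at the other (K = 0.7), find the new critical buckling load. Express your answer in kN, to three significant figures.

P_cr ∝ 1/K², so P_cr,new = P_cr,old × (K_old/K_new)² = 1920 × (1/0.7)²
= 1920 × 2.041 = 3920 kN

P_cr ≈ 3920 kN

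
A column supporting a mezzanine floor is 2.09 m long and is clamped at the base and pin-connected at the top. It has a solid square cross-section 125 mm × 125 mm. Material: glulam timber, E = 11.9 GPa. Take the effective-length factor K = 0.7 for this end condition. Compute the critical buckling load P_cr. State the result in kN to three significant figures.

I = a⁴/12 = 125⁴/12 = 2.035×10^7 mm⁴
I = 2.035×10^7 mm⁴ = 2.035×10^-5 m⁴
Effective length L_e = K·L = 0.7 × 2.09 = 1.463 m
P_cr = π²EI / L_e² = π² × 11.9×10⁹ × 2.035×10^-5 / 1.463² = 1.116×10^6 N

P_cr ≈ 1120 kN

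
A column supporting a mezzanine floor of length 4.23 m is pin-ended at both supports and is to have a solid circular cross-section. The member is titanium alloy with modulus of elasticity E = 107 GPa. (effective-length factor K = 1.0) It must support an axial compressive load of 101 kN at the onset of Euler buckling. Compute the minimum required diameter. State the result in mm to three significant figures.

L_e = K·L = 1 × 4.23 = 4.230 m
Required I = P_cr·L_e²/(π²E) = 1.010×10^5 × 4.230² / (π² × 1.07×10^11) = 1.711×10^-6 m⁴
I_req = 1.711×10^6 mm⁴
Solid circle: I = πd⁴/64  ⇒  d = (64I/π)^(1/4) = (64×1.711×10^6/π)^(1/4) = 76.8 mm

d ≈ 76.8 mm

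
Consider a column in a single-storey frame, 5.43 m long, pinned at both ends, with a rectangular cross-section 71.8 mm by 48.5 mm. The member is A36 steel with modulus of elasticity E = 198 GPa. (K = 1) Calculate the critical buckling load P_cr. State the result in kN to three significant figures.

Buckling occurs about the weak axis: I_min = h·b³/12 with b = 48.5 mm (the shorter side).
I_min = 71.8×48.5³/12 = 6.826×10^5 mm⁴
I = 6.826×10^5 mm⁴ = 6.826×10^-7 m⁴
Effective length L_e = K·L = 1 × 5.43 = 5.430 m
P_cr = π²EI / L_e² = π² × 198×10⁹ × 6.826×10^-7 / 5.430² = 4.524×10^4 N

P_cr ≈ 45.2 kN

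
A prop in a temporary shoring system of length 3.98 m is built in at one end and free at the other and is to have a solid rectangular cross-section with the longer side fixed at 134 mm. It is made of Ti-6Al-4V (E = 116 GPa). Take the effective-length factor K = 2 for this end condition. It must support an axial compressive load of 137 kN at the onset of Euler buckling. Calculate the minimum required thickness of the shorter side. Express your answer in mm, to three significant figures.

L_e = K·L = 2 × 3.98 = 7.960 m
Required I = P_cr·L_e²/(π²E) = 1.370×10^5 × 7.960² / (π² × 1.16×10^11) = 7.582×10^-6 m⁴
I_req = 7.582×10^6 mm⁴
Rectangle, weak axis: I_min = h·b³/12 with h = 134 mm fixed  ⇒  b = (12I/h)^(1/3) = 87.9 mm

b ≈ 87.9 mm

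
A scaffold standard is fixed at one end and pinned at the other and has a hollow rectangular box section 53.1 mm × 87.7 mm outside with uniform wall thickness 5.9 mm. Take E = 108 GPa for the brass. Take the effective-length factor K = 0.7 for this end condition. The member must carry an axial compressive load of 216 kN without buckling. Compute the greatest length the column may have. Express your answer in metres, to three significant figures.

Inner dimensions: h_i = 87.7 − 2×5.9 = 75.90 mm, b_i = 53.1 − 2×5.9 = 41.30 mm
Weak-axis I_min = (h_o·b_o³ − h_i·b_i³)/12 with b_o = 53.1, b_i = 41.30 mm (shorter outer/inner sides).
I_min = (87.7×53.1³ − 75.90×41.30³)/12 = 6.486×10^5 mm⁴
I = 6.486×10^-7 m⁴
At the buckling limit P_cr = P = 2.160×10^5 N
From P_cr = π²EI/(K·L)²:  L = (1/K)·√(π²EI/P_cr) = (1/0.7)·√(π²×1.08×10^11×6.486×10^-7/2.160×10^5)
L = 2.56 m

L_max ≈ 2.56 m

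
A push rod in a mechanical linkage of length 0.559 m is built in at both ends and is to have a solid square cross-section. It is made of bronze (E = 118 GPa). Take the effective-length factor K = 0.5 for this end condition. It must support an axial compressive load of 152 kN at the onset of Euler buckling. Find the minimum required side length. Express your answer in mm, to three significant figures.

L_e = K·L = 0.5 × 0.559 = 0.2795 m
Required I = P_cr·L_e²/(π²E) = 1.520×10^5 × 0.2795² / (π² × 1.18×10^11) = 1.020×10^-8 m⁴
I_req = 1.020×10^4 mm⁴
Solid square: I = a⁴/12  ⇒  a = (12I)^(1/4) = (12×1.020×10^4)^(1/4) = 18.7 mm

a ≈ 18.7 mm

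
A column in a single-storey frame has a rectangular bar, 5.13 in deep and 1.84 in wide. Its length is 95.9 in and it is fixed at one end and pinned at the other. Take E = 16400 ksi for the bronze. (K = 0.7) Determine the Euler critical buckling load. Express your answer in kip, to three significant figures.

Buckling occurs about the weak axis: I_min = h·b³/12 with b = 1.84 in (the shorter side).
I_min = 5.13×1.84³/12 = 2.663 in⁴
Effective length L_e = K·L = 0.7 × 95.9 = 67.13 in
P_cr = π²EI / L_e² = π² × 16400×10³ × 2.663 / 67.13² = 9.565×10^4 lb

P_cr ≈ 95.7 kip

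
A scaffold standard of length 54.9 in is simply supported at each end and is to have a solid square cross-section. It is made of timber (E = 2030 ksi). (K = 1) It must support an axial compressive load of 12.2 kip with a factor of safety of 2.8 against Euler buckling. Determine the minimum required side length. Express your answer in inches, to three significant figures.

a ≈ 2.80 in

Required P_cr = n·P = 2.8 × 12.2 = 34.16 kip
L_e = K·L = 1 × 54.9 = 54.90 in
Required I = P_cr·L_e²/(π²E) = 3.416×10^4 × 54.90² / (π² × 2.03×10^6) = 5.139 in⁴
Solid square: I = a⁴/12  ⇒  a = (12I)^(1/4) = (12×5.139)^(1/4) = 2.80 in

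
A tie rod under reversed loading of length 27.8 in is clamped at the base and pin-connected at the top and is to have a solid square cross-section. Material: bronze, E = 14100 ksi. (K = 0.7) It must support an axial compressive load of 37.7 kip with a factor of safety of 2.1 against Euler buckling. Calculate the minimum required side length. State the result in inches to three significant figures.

a ≈ 1.27 in

Required P_cr = n·P = 2.1 × 37.7 = 79.17 kip
L_e = K·L = 0.7 × 27.8 = 19.46 in
Required I = P_cr·L_e²/(π²E) = 7.917×10^4 × 19.46² / (π² × 1.41×10^7) = 0.2154 in⁴
Solid square: I = a⁴/12  ⇒  a = (12I)^(1/4) = (12×0.2154)^(1/4) = 1.27 in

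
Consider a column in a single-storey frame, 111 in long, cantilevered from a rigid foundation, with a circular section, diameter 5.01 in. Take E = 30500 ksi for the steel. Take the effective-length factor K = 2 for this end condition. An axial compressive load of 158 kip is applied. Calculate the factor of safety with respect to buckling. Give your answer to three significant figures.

I = πd⁴/64 = π×5.01⁴/64 = 30.93 in⁴
Effective length L_e = K·L = 2 × 111 = 222.0 in
P_cr = π²EI / L_e² = π² × 30500×10³ × 30.93 / 222.0² = 1.889×10^5 lb
Factor of safety n = P_cr / P = 188.89 / 158 = 1.20

n ≈ 1.20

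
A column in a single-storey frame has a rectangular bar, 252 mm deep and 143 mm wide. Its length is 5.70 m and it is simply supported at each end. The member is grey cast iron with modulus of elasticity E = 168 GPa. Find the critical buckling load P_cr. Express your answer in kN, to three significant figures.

P_cr ≈ 3130 kN

Buckling occurs about the weak axis: I_min = h·b³/12 with b = 143 mm (the shorter side).
I_min = 252×143³/12 = 6.141×10^7 mm⁴
I = 6.141×10^7 mm⁴ = 6.141×10^-5 m⁴
Effective length L_e = K·L = 1 × 5.70 = 5.700 m
P_cr = π²EI / L_e² = π² × 168×10⁹ × 6.141×10^-5 / 5.700² = 3.134×10^6 N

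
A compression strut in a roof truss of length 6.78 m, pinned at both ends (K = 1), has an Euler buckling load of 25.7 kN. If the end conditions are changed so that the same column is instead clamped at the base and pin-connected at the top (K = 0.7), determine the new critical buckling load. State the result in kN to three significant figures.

P_cr ≈ 52.4 kN

P_cr ∝ 1/K², so P_cr,new = P_cr,old × (K_old/K_new)² = 25.7 × (1/0.7)²
= 25.7 × 2.041 = 52.4 kN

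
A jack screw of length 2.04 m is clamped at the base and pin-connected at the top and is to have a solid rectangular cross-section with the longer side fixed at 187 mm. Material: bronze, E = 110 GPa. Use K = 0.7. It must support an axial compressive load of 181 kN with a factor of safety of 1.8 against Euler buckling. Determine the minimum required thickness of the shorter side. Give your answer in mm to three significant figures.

b ≈ 34.0 mm

Required P_cr = n·P = 1.8 × 181 = 325.8 kN
L_e = K·L = 0.7 × 2.04 = 1.428 m
Required I = P_cr·L_e²/(π²E) = 3.258×10^5 × 1.428² / (π² × 1.10×10^11) = 6.119×10^-7 m⁴
I_req = 6.119×10^5 mm⁴
Rectangle, weak axis: I_min = h·b³/12 with h = 187 mm fixed  ⇒  b = (12I/h)^(1/3) = 34.0 mm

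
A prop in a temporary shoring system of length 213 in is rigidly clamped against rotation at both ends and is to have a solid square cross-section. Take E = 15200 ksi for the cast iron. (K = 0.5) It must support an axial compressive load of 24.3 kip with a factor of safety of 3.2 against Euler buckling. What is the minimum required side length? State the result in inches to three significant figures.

Required P_cr = n·P = 3.2 × 24.3 = 77.76 kip
L_e = K·L = 0.5 × 213 = 106.5 in
Required I = P_cr·L_e²/(π²E) = 7.776×10^4 × 106.5² / (π² × 1.52×10^7) = 5.879 in⁴
Solid square: I = a⁴/12  ⇒  a = (12I)^(1/4) = (12×5.879)^(1/4) = 2.90 in

a ≈ 2.90 in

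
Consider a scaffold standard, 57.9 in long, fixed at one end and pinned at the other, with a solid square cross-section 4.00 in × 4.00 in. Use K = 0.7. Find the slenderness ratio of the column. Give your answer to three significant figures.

For a square r = a/√12 = 4.00/√12 = 1.155 in
L_e = K·L = 0.7 × 57.9 = 40.53 in
λ = L_e / r_min = 40.530 / 1.155 = 35.1

λ ≈ 35.1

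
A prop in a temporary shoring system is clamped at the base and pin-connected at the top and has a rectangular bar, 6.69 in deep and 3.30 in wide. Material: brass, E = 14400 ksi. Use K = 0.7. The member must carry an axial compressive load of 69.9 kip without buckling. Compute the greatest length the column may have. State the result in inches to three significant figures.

L_max ≈ 288 in

Buckling occurs about the weak axis: I_min = h·b³/12 with b = 3.30 in (the shorter side).
I_min = 6.69×3.30³/12 = 20.03 in⁴
At the buckling limit P_cr = P = 6.990×10^4 lb
From P_cr = π²EI/(K·L)²:  L = (1/K)·√(π²EI/P_cr) = (1/0.7)·√(π²×1.44×10^7×20.03/6.990×10^4)
L = 288 in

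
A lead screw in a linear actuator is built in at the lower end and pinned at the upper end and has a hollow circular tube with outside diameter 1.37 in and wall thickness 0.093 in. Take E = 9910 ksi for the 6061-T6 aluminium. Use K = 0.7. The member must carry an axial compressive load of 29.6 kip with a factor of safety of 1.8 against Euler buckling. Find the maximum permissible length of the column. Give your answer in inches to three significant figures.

L_max ≈ 16.9 in

Inner diameter d_i = 1.37 − 2×0.093 = 1.184 in
I = π(d_o⁴ − d_i⁴)/64 = π(1.37⁴ − 1.184⁴)/64 = 7.646×10^-2 in⁴
Required critical load P_cr = n·P = 1.8 × 29.6 = 53.28 kip = 5.328×10^4 lb
From P_cr = π²EI/(K·L)²:  L = (1/K)·√(π²EI/P_cr) = (1/0.7)·√(π²×9.91×10^6×7.646×10^-2/5.328×10^4)
L = 16.9 in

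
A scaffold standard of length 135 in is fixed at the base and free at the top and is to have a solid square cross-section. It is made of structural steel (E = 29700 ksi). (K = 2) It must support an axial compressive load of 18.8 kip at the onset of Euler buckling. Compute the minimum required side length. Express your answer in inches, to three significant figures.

a ≈ 2.74 in

L_e = K·L = 2 × 135 = 270.0 in
Required I = P_cr·L_e²/(π²E) = 1.880×10^4 × 270.0² / (π² × 2.97×10^7) = 4.676 in⁴
Solid square: I = a⁴/12  ⇒  a = (12I)^(1/4) = (12×4.676)^(1/4) = 2.74 in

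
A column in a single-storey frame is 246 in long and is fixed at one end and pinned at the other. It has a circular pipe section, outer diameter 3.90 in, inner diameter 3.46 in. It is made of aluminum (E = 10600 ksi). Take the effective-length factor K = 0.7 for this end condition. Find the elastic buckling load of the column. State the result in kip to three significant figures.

d_o = 3.90 in, d_i = 3.46 in
I = π(d_o⁴ − d_i⁴)/64 = π(3.90⁴ − 3.460⁴)/64 = 4.321 in⁴
Effective length L_e = K·L = 0.7 × 246 = 172.2 in
P_cr = π²EI / L_e² = π² × 10600×10³ × 4.321 / 172.2² = 1.524×10^4 lb

P_cr ≈ 15.2 kip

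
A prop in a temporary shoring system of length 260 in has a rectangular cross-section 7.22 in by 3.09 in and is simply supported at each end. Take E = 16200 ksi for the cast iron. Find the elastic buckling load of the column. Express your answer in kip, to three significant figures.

P_cr ≈ 42.0 kip

Buckling occurs about the weak axis: I_min = h·b³/12 with b = 3.09 in (the shorter side).
I_min = 7.22×3.09³/12 = 17.75 in⁴
Effective length L_e = K·L = 1 × 260 = 260.0 in
P_cr = π²EI / L_e² = π² × 16200×10³ × 17.75 / 260.0² = 4.199×10^4 lb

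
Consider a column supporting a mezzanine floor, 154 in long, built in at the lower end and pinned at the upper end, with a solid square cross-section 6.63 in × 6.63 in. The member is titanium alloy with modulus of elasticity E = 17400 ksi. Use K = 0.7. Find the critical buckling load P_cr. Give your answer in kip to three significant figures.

I = a⁴/12 = 6.63⁴/12 = 161.0 in⁴
Effective length L_e = K·L = 0.7 × 154 = 107.8 in
P_cr = π²EI / L_e² = π² × 17400×10³ × 161.0 / 107.8² = 2.379×10^6 lb

P_cr ≈ 2380 kip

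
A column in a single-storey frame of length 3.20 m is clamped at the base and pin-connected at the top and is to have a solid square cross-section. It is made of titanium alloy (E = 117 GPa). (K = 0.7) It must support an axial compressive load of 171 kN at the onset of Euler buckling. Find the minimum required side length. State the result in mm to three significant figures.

a ≈ 54.6 mm

L_e = K·L = 0.7 × 3.20 = 2.240 m
Required I = P_cr·L_e²/(π²E) = 1.710×10^5 × 2.240² / (π² × 1.17×10^11) = 7.430×10^-7 m⁴
I_req = 7.430×10^5 mm⁴
Solid square: I = a⁴/12  ⇒  a = (12I)^(1/4) = (12×7.430×10^5)^(1/4) = 54.6 mm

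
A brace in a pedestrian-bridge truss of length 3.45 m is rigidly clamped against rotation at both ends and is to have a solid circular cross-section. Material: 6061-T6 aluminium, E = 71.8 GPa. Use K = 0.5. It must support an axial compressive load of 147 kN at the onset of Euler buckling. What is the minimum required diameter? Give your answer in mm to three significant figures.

L_e = K·L = 0.5 × 3.45 = 1.725 m
Required I = P_cr·L_e²/(π²E) = 1.470×10^5 × 1.725² / (π² × 7.18×10^10) = 6.173×10^-7 m⁴
I_req = 6.173×10^5 mm⁴
Solid circle: I = πd⁴/64  ⇒  d = (64I/π)^(1/4) = (64×6.173×10^5/π)^(1/4) = 59.5 mm

d ≈ 59.5 mm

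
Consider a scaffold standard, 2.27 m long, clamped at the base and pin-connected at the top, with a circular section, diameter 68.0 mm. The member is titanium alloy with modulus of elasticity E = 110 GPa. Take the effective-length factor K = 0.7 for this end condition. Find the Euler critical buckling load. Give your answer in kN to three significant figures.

P_cr ≈ 451 kN

I = πd⁴/64 = π×68.0⁴/64 = 1.050×10^6 mm⁴
I = 1.050×10^6 mm⁴ = 1.050×10^-6 m⁴
Effective length L_e = K·L = 0.7 × 2.27 = 1.589 m
P_cr = π²EI / L_e² = π² × 110×10⁹ × 1.050×10^-6 / 1.589² = 4.513×10^5 N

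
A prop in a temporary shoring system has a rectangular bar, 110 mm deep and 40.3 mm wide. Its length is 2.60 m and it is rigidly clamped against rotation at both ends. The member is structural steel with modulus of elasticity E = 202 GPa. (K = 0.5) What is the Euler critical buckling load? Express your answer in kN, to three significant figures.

Buckling occurs about the weak axis: I_min = h·b³/12 with b = 40.3 mm (the shorter side).
I_min = 110×40.3³/12 = 6.000×10^5 mm⁴
I = 6.000×10^5 mm⁴ = 6.000×10^-7 m⁴
Effective length L_e = K·L = 0.5 × 2.60 = 1.300 m
P_cr = π²EI / L_e² = π² × 202×10⁹ × 6.000×10^-7 / 1.300² = 7.078×10^5 N

P_cr ≈ 708 kN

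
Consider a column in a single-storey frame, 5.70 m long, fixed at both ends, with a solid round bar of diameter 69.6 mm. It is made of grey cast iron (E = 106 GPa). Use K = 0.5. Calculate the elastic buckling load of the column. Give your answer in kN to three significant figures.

I = πd⁴/64 = π×69.6⁴/64 = 1.152×10^6 mm⁴
I = 1.152×10^6 mm⁴ = 1.152×10^-6 m⁴
Effective length L_e = K·L = 0.5 × 5.70 = 2.850 m
P_cr = π²EI / L_e² = π² × 106×10⁹ × 1.152×10^-6 / 2.850² = 1.484×10^5 N

P_cr ≈ 148 kN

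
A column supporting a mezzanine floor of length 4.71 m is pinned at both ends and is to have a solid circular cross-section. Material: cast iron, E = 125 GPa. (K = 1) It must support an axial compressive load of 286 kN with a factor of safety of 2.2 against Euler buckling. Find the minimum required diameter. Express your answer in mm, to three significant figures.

Required P_cr = n·P = 2.2 × 286 = 629.2 kN
L_e = K·L = 1 × 4.71 = 4.710 m
Required I = P_cr·L_e²/(π²E) = 6.292×10^5 × 4.710² / (π² × 1.25×10^11) = 1.131×10^-5 m⁴
I_req = 1.131×10^7 mm⁴
Solid circle: I = πd⁴/64  ⇒  d = (64I/π)^(1/4) = (64×1.131×10^7/π)^(1/4) = 123 mm

d ≈ 123 mm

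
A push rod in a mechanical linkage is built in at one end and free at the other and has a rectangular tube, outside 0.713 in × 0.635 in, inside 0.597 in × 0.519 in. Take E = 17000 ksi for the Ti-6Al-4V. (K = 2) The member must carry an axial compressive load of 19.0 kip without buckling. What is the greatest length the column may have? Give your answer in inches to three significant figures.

L_max ≈ 4.27 in

Weak-axis I_min = (h_o·b_o³ − h_i·b_i³)/12 with b_o = 0.635, b_i = 0.5190 in (shorter outer/inner sides).
I_min = (0.713×0.635³ − 0.5970×0.5190³)/12 = 8.259×10^-3 in⁴
At the buckling limit P_cr = P = 1.900×10^4 lb
From P_cr = π²EI/(K·L)²:  L = (1/K)·√(π²EI/P_cr) = (1/2)·√(π²×1.70×10^7×8.259×10^-3/1.900×10^4)
L = 4.27 in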